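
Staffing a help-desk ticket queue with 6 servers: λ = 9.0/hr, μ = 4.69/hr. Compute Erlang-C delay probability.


a = λ/μ = 1.9190; ρ = a/6 = 0.3198
P₀ = 0.146588 (from M/M/c formula)
C(c,a) = [a^c/(c!(1−ρ))]·P₀ = [49.93649/(720·0.6802)]·0.146588
= 0.10197·0.146588 = 0.014947

Final: 0.014947


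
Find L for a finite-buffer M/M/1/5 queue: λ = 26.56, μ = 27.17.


ρ = 26.56/27.17 = 0.9775
L = ρ[1 − (K+1)ρ^K + Kρ^(K+1)] / [(1−ρ)(1−ρ^(K+1))]
Numerator: 0.9775·(1 − 6·0.892673 + 5·0.872631) = 0.006960
Denominator: (0.02245)·(0.127369) = 0.002860
L = 0.006960/0.002860 = 2.4338

Final: 2.4338


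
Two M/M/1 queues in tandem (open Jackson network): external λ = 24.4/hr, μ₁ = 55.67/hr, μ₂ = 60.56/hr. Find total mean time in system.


Each node sees arrival rate λ = 24.4/hr (tandem ⇒ throughput preserved).
W₁ = 1/(μ₁−λ) = 1/(55.67−24.4) = 0.03198 hr
W₂ = 1/(μ₂−λ) = 1/(60.56−24.4) = 0.02765 hr
W_total = W₁ + W₂ = 0.03198 + 0.02765 = 0.05963 hr

Final: 0.05963 hr


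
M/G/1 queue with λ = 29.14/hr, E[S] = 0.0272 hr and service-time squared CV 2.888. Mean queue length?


ρ = λ·E[S] = 29.14·0.0272 = 0.7926
Lq = ρ²(1+C_s²)/(2(1−ρ)) = 0.6282·(1+2.888)/(2·0.2074)
= 0.6282·3.8880/0.4148 = 5.88872

Final: 5.88872


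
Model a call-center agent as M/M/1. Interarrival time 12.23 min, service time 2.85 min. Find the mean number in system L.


λ = 60/12.23 = 4.9060 /hr
μ = 60/2.85 = 21.0526 /hr
ρ = λ/μ = 4.9060/21.0526 = 0.2330
L = ρ/(1−ρ) = 0.2330/0.7670 = 0.3038

Final: 0.3038


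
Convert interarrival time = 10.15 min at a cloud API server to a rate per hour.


λ = 1/(interarrival time) in consistent units.
1 hour = 60 min, so λ = 60/10.15 = 5.9113 per hour

Final: 5.9113 /hr


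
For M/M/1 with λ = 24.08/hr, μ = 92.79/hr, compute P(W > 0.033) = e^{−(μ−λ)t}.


W ~ Exponential(μ−λ) for M/M/1.
μ − λ = 92.79 − 24.08 = 68.7100
P(W > t) = e^{−(μ−λ)t} = e^{−2.2674} = 0.103578

Final: 0.103578


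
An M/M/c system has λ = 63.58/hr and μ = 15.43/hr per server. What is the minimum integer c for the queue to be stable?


Stability requires cμ > λ ⇔ c > λ/μ.
λ/μ = 63.58/15.43 = 4.1205
Minimum integer c = ⌊4.1205⌋ + 1 = 5
Check: 5·15.43 = 77.15 > 63.58, while 4·15.43 = 61.72 ≤ 63.58

Final: 5 servers


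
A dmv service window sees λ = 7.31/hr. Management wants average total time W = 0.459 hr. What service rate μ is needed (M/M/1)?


W = 1/(μ−λ) ⇒ μ − λ = 1/W = 1/0.459 = 2.1786
μ = λ + 1/W = 7.31 + 2.1786 = 9.4886 per hr

Final: 9.4886 /hr


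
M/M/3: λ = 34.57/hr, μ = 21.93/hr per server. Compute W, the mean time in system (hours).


a = 1.5764; ρ = 0.5255; P₀ = 0.192505
Lq = P₀·a^c·ρ/(c!(1−ρ)²) = 0.29327
Wq = Lq/λ = 0.29327/34.57 = 0.008483 hr
W = Wq + 1/μ = 0.008483 + 0.04560 = 0.05408 hr

Final: 0.05408 hr


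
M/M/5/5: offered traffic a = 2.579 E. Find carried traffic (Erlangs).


B(5,2.579) = 0.075713 (Erlang-B)
Carried load = a(1 − B) = 2.579·(1 − 0.075713) = 2.579·0.924287 = 2.3837 E

Final: 2.3837 Erlangs


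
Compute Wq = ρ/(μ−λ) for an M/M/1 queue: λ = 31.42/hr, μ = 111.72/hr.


ρ = 31.42/111.72 = 0.2812
Wq = ρ/(μ−λ) = 0.2812/(111.72 − 31.42) = 0.2812/80.30 = 0.003502 hr

Final: 0.003502 hr


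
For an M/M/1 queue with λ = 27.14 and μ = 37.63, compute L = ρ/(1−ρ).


ρ = λ/μ = 27.14/37.63 = 0.7212
L = ρ/(1−ρ) = 0.7212/(1 − 0.7212) = 0.7212/0.2788 = 2.5872

Final: 2.5872


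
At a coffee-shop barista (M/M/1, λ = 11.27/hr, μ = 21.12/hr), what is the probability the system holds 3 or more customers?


ρ = 11.27/21.12 = 0.5336
P(N ≥ n) = ρ^n = 0.5336^3 = 0.151946

Final: 0.151946


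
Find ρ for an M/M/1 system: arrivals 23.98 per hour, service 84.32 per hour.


ρ = λ/μ = 23.98/84.32 = 0.2844

Final: 0.2844


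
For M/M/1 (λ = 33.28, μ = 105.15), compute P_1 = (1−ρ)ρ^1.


ρ = 33.28/105.15 = 0.3165
P_n = (1−ρ)·ρ^n = (1 − 0.3165)·0.3165^1 = 0.6835·0.316500 = 0.216328

Final: 0.216328


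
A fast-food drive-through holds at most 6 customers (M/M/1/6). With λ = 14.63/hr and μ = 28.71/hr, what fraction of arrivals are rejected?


ρ = λ/μ = 14.63/28.71 = 0.5096
P_K = (1−ρ)ρ^K/(1−ρ^(K+1)) = (0.4904·0.017509)/(1 − 0.008922)
= 0.008587/0.991078 = 0.008664

Final: 0.008664


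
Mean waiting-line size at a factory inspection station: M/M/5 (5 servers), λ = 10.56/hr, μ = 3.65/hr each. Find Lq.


a = λ/μ = 2.8932; ρ = a/5 = 0.5786
P₀ = 0.052514
Lq = P₀·a^c·ρ / (c!·(1−ρ)²) = 0.052514·202.70071·0.5786/(120·0.17755)
= 0.28909

Final: 0.28909


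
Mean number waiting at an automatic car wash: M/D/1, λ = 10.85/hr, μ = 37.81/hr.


ρ = 10.85/37.81 = 0.2870
M/D/1: Lq = ρ²/(2(1−ρ)) = 0.08235/(2·0.7130) = 0.05774

Final: 0.05774


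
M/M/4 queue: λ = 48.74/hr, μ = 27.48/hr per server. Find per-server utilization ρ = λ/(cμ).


ρ = λ/(cμ) = 48.74/(4·27.48) = 48.74/109.92 = 0.4434

Final: 0.4434


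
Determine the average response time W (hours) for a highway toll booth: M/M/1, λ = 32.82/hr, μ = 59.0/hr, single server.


W = 1/(μ−λ) = 1/(59.0 − 32.82) = 1/26.18 = 0.03820 hr

Final: 0.03820 hr


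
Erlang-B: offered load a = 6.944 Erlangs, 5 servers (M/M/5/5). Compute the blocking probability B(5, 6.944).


B(c,a) = (a^c/c!) / Σ_{k=0}^{c} a^k/k!
a^5/5! = 134.544923
Σ terms (k=0..5): 1.00000 + 6.94400 + 24.10957 + 55.80561 + 96.87854 + 134.54492 = 319.282649
B = 134.544923/319.282649 = 0.421398

Final: 0.421398


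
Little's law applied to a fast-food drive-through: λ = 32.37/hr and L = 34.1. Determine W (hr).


W = L/λ = 34.1/32.37 = 1.0534 hr

Final: 1.0534 hr


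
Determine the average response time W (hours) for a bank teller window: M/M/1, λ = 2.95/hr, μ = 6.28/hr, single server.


W = 1/(μ−λ) = 1/(6.28 − 2.95) = 1/3.33 = 0.3003 hr

Final: 0.3003 hr


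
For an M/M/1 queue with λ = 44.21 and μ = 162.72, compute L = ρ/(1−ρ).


ρ = λ/μ = 44.21/162.72 = 0.2717
L = ρ/(1−ρ) = 0.2717/(1 − 0.2717) = 0.2717/0.7283 = 0.3730

Final: 0.3730


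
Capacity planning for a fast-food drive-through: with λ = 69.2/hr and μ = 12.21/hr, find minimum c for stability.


Stability requires cμ > λ ⇔ c > λ/μ.
λ/μ = 69.2/12.21 = 5.6675
Minimum integer c = ⌊5.6675⌋ + 1 = 6
Check: 6·12.21 = 73.26 > 69.2, while 5·12.21 = 61.05 ≤ 69.2

Final: 6 servers


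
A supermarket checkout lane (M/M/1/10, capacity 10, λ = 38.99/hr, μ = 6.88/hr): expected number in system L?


ρ = 38.99/6.88 = 5.6672
L = ρ[1 − (K+1)ρ^K + Kρ^(K+1)] / [(1−ρ)(1−ρ^(K+1))]
Numerator: 5.6672·(1 − 11·34170235.309135 + 10·193647888.764993) = 8844191809.117186
Denominator: (-4.6672)·(-193647887.764993) = 903783964.554352
L = 8844191809.117186/903783964.554352 = 9.7857

Final: 9.7857


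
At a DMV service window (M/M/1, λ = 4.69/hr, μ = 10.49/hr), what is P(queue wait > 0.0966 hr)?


ρ = 4.69/10.49 = 0.4471
P(Wq > t) = ρ·e^{−(μ−λ)t} = 0.4471·e^{−0.5603}
= 0.4471·0.571049 = 0.255312

Final: 0.255312


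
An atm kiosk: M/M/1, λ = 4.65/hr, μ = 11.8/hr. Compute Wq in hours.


ρ = 4.65/11.8 = 0.3941
Wq = ρ/(μ−λ) = 0.3941/(11.8 − 4.65) = 0.3941/7.15 = 0.05511 hr

Final: 0.05511 hr


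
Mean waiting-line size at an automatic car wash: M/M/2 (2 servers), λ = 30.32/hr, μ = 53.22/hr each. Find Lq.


a = λ/μ = 0.5697; ρ = a/2 = 0.2849
P₀ = 0.556595
Lq = P₀·a^c·ρ / (c!·(1−ρ)²) = 0.556595·0.32457·0.2849/(2·0.51143)
= 0.05031

Final: 0.05031


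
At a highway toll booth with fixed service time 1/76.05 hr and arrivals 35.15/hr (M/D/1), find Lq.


ρ = 35.15/76.05 = 0.4622
M/D/1: Lq = ρ²/(2(1−ρ)) = 0.2136/(2·0.5378) = 0.19861

Final: 0.19861


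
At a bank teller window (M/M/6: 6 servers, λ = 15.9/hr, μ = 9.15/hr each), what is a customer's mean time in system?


a = 1.7377; ρ = 0.2896; P₀ = 0.175814
Lq = P₀·a^c·ρ/(c!(1−ρ)²) = 0.003858
Wq = Lq/λ = 0.003858/15.9 = 0.0002427 hr
W = Wq + 1/μ = 0.0002427 + 0.10929 = 0.10953 hr

Final: 0.10953 hr


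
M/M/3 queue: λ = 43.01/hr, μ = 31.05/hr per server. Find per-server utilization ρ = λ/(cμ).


ρ = λ/(cμ) = 43.01/(3·31.05) = 43.01/93.15 = 0.4617

Final: 0.4617


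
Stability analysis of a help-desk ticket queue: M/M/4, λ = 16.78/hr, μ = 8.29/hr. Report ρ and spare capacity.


Total capacity cμ = 4·8.29 = 33.16/hr
ρ = λ/(cμ) = 16.78/33.16 = 0.5060
Stable ⇔ ρ < 1: YES
Spare capacity = cμ − λ = 33.16 − 16.78 = 16.38/hr

Final: ρ = 0.5060; stable; margin = 16.38/hr


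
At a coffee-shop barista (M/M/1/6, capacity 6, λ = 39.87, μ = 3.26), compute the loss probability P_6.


ρ = λ/μ = 39.87/3.26 = 12.2301
P_K = (1−ρ)ρ^K/(1−ρ^(K+1)) = (-11.2301·3346353.475250)/(1 − 40926108.300064)
= -37579754.824814/-40926107.300064 = 0.918234

Final: 0.918234


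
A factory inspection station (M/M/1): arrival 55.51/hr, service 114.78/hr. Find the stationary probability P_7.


ρ = 55.51/114.78 = 0.4836
P_n = (1−ρ)·ρ^n = (1 − 0.4836)·0.4836^7 = 0.5164·0.006188 = 0.003195

Final: 0.003195


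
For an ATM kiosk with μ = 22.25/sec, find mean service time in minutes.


Mean service time = 1/μ = 1/22.25 second = 0.04494 second
In minutes: 0.04494 × 0.0166667 = 0.0007491 min

Final: 0.0007491 min


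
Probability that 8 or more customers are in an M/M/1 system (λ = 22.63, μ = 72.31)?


ρ = 22.63/72.31 = 0.3130
P(N ≥ n) = ρ^n = 0.3130^8 = 0.00009202

Final: 0.00009202


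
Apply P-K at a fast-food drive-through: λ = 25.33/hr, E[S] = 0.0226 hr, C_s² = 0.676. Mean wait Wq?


ρ = λ·E[S] = 25.33·0.0226 = 0.5725
E[S²] = E[S]²(1+C_s²) = 0.0226²·(1+0.676) = 0.0008560
Wq = λ·E[S²]/(2(1−ρ)) = 25.33·0.0008560/(2·0.4275) = 0.02536 hr

Final: 0.02536 hr


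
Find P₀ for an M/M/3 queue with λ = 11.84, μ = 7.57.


a = λ/μ = 11.84/7.57 = 1.5641; ρ = a/c = 0.5214
Σ_{k=0}^{2} a^k/k! (terms k=0..2) = 1.00000 + 1.56407 + 1.22316 = 3.78722
Tail: a^3/(3!(1−ρ)) = 3.82620/(6·0.4786) = 1.33231
P₀ = 1/(3.78722 + 1.33231) = 1/5.11953 = 0.195330

Final: 0.195330


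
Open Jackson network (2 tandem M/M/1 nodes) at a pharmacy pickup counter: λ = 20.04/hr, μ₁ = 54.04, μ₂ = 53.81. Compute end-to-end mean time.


Each node sees arrival rate λ = 20.04/hr (tandem ⇒ throughput preserved).
W₁ = 1/(μ₁−λ) = 1/(54.04−20.04) = 0.02941 hr
W₂ = 1/(μ₂−λ) = 1/(53.81−20.04) = 0.02961 hr
W_total = W₁ + W₂ = 0.02941 + 0.02961 = 0.05902 hr

Final: 0.05902 hr


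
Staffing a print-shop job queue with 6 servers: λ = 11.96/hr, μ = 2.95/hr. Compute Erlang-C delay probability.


a = λ/μ = 4.0542; ρ = a/6 = 0.6757
P₀ = 0.015678 (from M/M/c formula)
C(c,a) = [a^c/(c!(1−ρ))]·P₀ = [4440.73627/(720·0.3243)]·0.015678
= 19.01883·0.015678 = 0.298181

Final: 0.298181


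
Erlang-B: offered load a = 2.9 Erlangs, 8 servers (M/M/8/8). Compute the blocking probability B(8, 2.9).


B(c,a) = (a^c/c!) / Σ_{k=0}^{c} a^k/k!
a^8/8! = 0.124069
Σ terms (k=0..8): 1.00000 + 2.90000 + 4.20500 + 4.06483 + 2.94700 + 1.70926 + 0.82614 + 0.34226 + 0.12407 = 18.118572
B = 0.124069/18.118572 = 0.006848

Final: 0.006848


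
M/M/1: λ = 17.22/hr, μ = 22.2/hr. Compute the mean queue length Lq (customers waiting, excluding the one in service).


ρ = 17.22/22.2 = 0.7757
Lq = ρ²/(1−ρ) = 0.6017/0.2243 = 2.6822

Final: 2.6822


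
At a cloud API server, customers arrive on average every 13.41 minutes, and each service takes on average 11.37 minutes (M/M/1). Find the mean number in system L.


λ = 60/13.41 = 4.4743 /hr
μ = 60/11.37 = 5.2770 /hr
ρ = λ/μ = 4.4743/5.2770 = 0.8479
L = ρ/(1−ρ) = 0.8479/0.1521 = 5.5735

Final: 5.5735


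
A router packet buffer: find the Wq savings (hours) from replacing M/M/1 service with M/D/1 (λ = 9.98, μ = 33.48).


ρ = 9.98/33.48 = 0.2981
Wq(M/M/1) = ρ/(μ−λ) = 0.2981/23.50 = 0.01268 hr
Wq(M/D/1) = ρ/(2(μ−λ)) = 0.006342 hr
Savings = 0.01268 − 0.006342 = 0.006342 hr

Final: 0.006342 hr


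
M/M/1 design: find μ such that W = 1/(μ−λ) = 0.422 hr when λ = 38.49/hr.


W = 1/(μ−λ) ⇒ μ − λ = 1/W = 1/0.422 = 2.3697
μ = λ + 1/W = 38.49 + 2.3697 = 40.8597 per hr

Final: 40.8597 /hr


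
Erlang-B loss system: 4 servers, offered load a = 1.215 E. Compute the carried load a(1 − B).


B(4,1.215) = 0.027163 (Erlang-B)
Carried load = a(1 − B) = 1.215·(1 − 0.027163) = 1.215·0.972837 = 1.1820 E

Final: 1.1820 Erlangs


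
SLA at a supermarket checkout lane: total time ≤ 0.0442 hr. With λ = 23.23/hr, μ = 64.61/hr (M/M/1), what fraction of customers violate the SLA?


W ~ Exponential(μ−λ) for M/M/1.
μ − λ = 64.61 − 23.23 = 41.3800
P(W > t) = e^{−(μ−λ)t} = e^{−1.8290} = 0.160575

Final: 0.160575


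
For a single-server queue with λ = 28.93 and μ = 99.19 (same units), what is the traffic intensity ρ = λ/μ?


ρ = λ/μ = 28.93/99.19 = 0.2917

Final: 0.2917


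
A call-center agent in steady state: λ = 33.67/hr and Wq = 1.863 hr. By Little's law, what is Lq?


Lq = λWq = 33.67·1.863 = 62.7272

Final: 62.7272


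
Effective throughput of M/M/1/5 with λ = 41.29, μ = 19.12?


ρ = 2.1595; P_K = (1−ρ)ρ^5/(1−ρ^6) = 0.542281
λ_eff = λ(1 − P_K) = 41.29·(1 − 0.542281) = 41.29·0.457719 = 18.8992 /hr

Final: 18.8992 /hr


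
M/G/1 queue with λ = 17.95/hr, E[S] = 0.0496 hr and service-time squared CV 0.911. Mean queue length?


ρ = λ·E[S] = 17.95·0.0496 = 0.8903
Lq = ρ²(1+C_s²)/(2(1−ρ)) = 0.7927·(1+0.911)/(2·0.1097)
= 0.7927·1.9110/0.2194 = 6.90551

Final: 6.90551


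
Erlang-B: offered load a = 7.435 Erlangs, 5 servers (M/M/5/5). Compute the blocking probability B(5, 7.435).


B(c,a) = (a^c/c!) / Σ_{k=0}^{c} a^k/k!
a^5/5! = 189.331824
Σ terms (k=0..5): 1.00000 + 7.43500 + 27.63961 + 68.50017 + 127.32470 + 189.33182 = 421.231306
B = 189.331824/421.231306 = 0.449472

Final: 0.449472


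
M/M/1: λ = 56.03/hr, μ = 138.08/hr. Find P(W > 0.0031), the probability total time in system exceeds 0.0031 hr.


W ~ Exponential(μ−λ) for M/M/1.
μ − λ = 138.08 − 56.03 = 82.0500
P(W > t) = e^{−(μ−λ)t} = e^{−0.2544} = 0.775416

Final: 0.775416


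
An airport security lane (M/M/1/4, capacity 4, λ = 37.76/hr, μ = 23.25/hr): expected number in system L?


ρ = 37.76/23.25 = 1.6241
L = ρ[1 − (K+1)ρ^K + Kρ^(K+1)] / [(1−ρ)(1−ρ^(K+1))]
Numerator: 1.6241·(1 − 5·6.957226 + 4·11.299134) = 18.531478
Denominator: (-0.6241)·(-10.299134) = 6.427545
L = 18.531478/6.427545 = 2.8831

Final: 2.8831


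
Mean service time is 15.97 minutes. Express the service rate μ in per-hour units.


μ = 1/(service time) in consistent units.
1 hour = 60 min, so μ = 60/15.97 = 3.7570 per hour

Final: 3.7570 /hr


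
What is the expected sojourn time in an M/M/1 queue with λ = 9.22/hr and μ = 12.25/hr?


W = 1/(μ−λ) = 1/(12.25 − 9.22) = 1/3.03 = 0.3300 hr

Final: 0.3300 hr


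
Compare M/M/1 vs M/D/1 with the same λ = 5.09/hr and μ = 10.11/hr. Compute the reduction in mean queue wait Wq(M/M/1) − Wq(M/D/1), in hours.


ρ = 5.09/10.11 = 0.5035
Wq(M/M/1) = ρ/(μ−λ) = 0.5035/5.02 = 0.10029 hr
Wq(M/D/1) = ρ/(2(μ−λ)) = 0.05015 hr
Savings = 0.10029 − 0.05015 = 0.05015 hr

Final: 0.05015 hr


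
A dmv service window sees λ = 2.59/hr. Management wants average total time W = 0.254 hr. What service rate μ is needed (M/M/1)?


W = 1/(μ−λ) ⇒ μ − λ = 1/W = 1/0.254 = 3.9370
μ = λ + 1/W = 2.59 + 3.9370 = 6.5270 per hr

Final: 6.5270 /hr


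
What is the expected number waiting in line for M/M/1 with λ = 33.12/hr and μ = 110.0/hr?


ρ = 33.12/110.0 = 0.3011
Lq = ρ²/(1−ρ) = 0.09066/0.6989 = 0.1297

Final: 0.1297


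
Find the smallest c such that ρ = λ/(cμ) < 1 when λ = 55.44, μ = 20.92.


Stability requires cμ > λ ⇔ c > λ/μ.
λ/μ = 55.44/20.92 = 2.6501
Minimum integer c = ⌊2.6501⌋ + 1 = 3
Check: 3·20.92 = 62.76 > 55.44, while 2·20.92 = 41.84 ≤ 55.44

Final: 3 servers


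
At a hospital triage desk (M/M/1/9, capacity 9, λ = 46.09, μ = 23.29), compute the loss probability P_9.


ρ = λ/μ = 46.09/23.29 = 1.9790
P_K = (1−ρ)ρ^K/(1−ρ^(K+1)) = (-0.9790·465.516390)/(1 − 921.238747)
= -455.722357/-920.238747 = 0.495222

Final: 0.495222


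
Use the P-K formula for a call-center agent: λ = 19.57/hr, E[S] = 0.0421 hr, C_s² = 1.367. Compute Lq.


ρ = λ·E[S] = 19.57·0.0421 = 0.8239
Lq = ρ²(1+C_s²)/(2(1−ρ)) = 0.6788·(1+1.367)/(2·0.1761)
= 0.6788·2.3670/0.3522 = 4.56192

Final: 4.56192


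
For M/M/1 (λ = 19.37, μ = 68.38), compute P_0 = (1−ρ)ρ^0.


ρ = 19.37/68.38 = 0.2833
P_n = (1−ρ)·ρ^n = (1 − 0.2833)·0.2833^0 = 0.7167·1.000000 = 0.716730

Final: 0.716730


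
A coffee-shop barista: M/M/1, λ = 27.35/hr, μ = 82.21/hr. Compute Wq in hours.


ρ = 27.35/82.21 = 0.3327
Wq = ρ/(μ−λ) = 0.3327/(82.21 − 27.35) = 0.3327/54.86 = 0.006064 hr

Final: 0.006064 hr


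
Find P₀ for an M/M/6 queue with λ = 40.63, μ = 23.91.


a = λ/μ = 40.63/23.91 = 1.6993; ρ = a/c = 0.2832
Σ_{k=0}^{5} a^k/k! (terms k=0..5) = 1.00000 + 1.69929 + 1.44379 + 0.81781 + 0.34742 + 0.11807 = 5.42638
Tail: a^6/(6!(1−ρ)) = 24.07706/(720·0.7168) = 0.04665
P₀ = 1/(5.42638 + 0.04665) = 1/5.47304 = 0.182714

Final: 0.182714


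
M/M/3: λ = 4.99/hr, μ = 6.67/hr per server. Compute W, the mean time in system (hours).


a = 0.7481; ρ = 0.2494; P₀ = 0.471488
Lq = P₀·a^c·ρ/(c!(1−ρ)²) = 0.01456
Wq = Lq/λ = 0.01456/4.99 = 0.002918 hr
W = Wq + 1/μ = 0.002918 + 0.14993 = 0.15284 hr

Final: 0.15284 hr


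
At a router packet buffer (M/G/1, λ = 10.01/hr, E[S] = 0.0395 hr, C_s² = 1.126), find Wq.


ρ = λ·E[S] = 10.01·0.0395 = 0.3954
E[S²] = E[S]²(1+C_s²) = 0.0395²·(1+1.126) = 0.003317
Wq = λ·E[S²]/(2(1−ρ)) = 10.01·0.003317/(2·0.6046) = 0.02746 hr

Final: 0.02746 hr


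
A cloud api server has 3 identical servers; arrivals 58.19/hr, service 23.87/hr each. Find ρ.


ρ = λ/(cμ) = 58.19/(3·23.87) = 58.19/71.61 = 0.8126

Final: 0.8126


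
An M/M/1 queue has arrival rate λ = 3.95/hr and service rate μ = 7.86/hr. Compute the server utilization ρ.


ρ = λ/μ = 3.95/7.86 = 0.5025

Final: 0.5025


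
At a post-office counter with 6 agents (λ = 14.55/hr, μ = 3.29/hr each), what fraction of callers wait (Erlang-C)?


a = λ/μ = 4.4225; ρ = a/6 = 0.7371
P₀ = 0.010083 (from M/M/c formula)
C(c,a) = [a^c/(c!(1−ρ))]·P₀ = [7481.73932/(720·0.2629)]·0.010083
= 39.52300·0.010083 = 0.398507

Final: 0.398507


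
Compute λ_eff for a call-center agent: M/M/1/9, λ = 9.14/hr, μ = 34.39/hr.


ρ = 0.2658; P_K = (1−ρ)ρ^9/(1−ρ^10) = 0.000004858
λ_eff = λ(1 − P_K) = 9.14·(1 − 0.000004858) = 9.14·0.999995 = 9.1400 /hr

Final: 9.1400 /hr


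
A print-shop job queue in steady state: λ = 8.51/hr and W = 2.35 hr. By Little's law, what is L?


L = λW = 8.51·2.35 = 19.9985

Final: 19.9985


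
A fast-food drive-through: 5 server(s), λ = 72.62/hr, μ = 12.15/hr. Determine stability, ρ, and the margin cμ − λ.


Total capacity cμ = 5·12.15 = 60.75/hr
ρ = λ/(cμ) = 72.62/60.75 = 1.1954
Stable ⇔ ρ < 1: NO
Spare capacity = cμ − λ = 60.75 − 72.62 = -11.87/hr

Final: ρ = 1.1954; unstable; margin = -11.87/hr


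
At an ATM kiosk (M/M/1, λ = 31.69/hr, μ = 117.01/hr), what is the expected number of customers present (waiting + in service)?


ρ = λ/μ = 31.69/117.01 = 0.2708
L = ρ/(1−ρ) = 0.2708/(1 − 0.2708) = 0.2708/0.7292 = 0.3714

Final: 0.3714


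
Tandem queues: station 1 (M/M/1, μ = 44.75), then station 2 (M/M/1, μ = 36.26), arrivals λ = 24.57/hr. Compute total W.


Each node sees arrival rate λ = 24.57/hr (tandem ⇒ throughput preserved).
W₁ = 1/(μ₁−λ) = 1/(44.75−24.57) = 0.04955 hr
W₂ = 1/(μ₂−λ) = 1/(36.26−24.57) = 0.08554 hr
W_total = W₁ + W₂ = 0.04955 + 0.08554 = 0.13510 hr

Final: 0.13510 hr


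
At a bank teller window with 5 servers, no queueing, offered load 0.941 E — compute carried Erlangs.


B(5,0.941) = 0.002400 (Erlang-B)
Carried load = a(1 − B) = 0.941·(1 − 0.002400) = 0.941·0.997600 = 0.9387 E

Final: 0.9387 Erlangs


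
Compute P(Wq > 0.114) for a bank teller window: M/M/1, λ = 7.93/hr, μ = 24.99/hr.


ρ = 7.93/24.99 = 0.3173
P(Wq > t) = ρ·e^{−(μ−λ)t} = 0.3173·e^{−1.9448}
= 0.3173·0.143010 = 0.045381

Final: 0.045381


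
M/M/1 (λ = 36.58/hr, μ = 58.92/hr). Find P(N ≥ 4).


ρ = 36.58/58.92 = 0.6208
P(N ≥ n) = ρ^n = 0.6208^4 = 0.148568

Final: 0.148568


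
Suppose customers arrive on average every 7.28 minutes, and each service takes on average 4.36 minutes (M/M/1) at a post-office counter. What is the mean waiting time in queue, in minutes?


λ = 60/7.28 = 8.2418 /hr
μ = 60/4.36 = 13.7615 /hr
ρ = λ/μ = 8.2418/13.7615 = 0.5989
Wq = ρ/(μ−λ) = 0.5989/(13.7615−8.2418) = 0.10850 hr
In minutes: 0.10850·60 = 6.510 min

Final: 6.510 min


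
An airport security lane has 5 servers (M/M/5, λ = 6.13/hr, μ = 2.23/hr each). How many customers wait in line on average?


a = λ/μ = 2.7489; ρ = a/5 = 0.5498
P₀ = 0.061451
Lq = P₀·a^c·ρ / (c!·(1−ρ)²) = 0.061451·156.95605·0.5498/(120·0.20270)
= 0.21800

Final: 0.21800


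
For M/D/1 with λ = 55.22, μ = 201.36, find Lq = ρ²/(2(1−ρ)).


ρ = 55.22/201.36 = 0.2742
M/D/1: Lq = ρ²/(2(1−ρ)) = 0.07520/(2·0.7258) = 0.05181

Final: 0.05181


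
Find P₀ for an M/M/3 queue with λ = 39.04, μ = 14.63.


a = λ/μ = 39.04/14.63 = 2.6685; ρ = a/c = 0.8895
Σ_{k=0}^{2} a^k/k! (terms k=0..2) = 1.00000 + 2.66849 + 3.56042 = 7.22891
Tail: a^3/(3!(1−ρ)) = 19.00187/(6·0.1105) = 28.65953
P₀ = 1/(7.22891 + 28.65953) = 1/35.88844 = 0.027864

Final: 0.027864


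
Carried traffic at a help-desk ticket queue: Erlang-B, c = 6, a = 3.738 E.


B(6,3.738) = 0.098579 (Erlang-B)
Carried load = a(1 − B) = 3.738·(1 − 0.098579) = 3.738·0.901421 = 3.3695 E

Final: 3.3695 Erlangs


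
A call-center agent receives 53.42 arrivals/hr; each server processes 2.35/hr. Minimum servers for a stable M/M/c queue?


Stability requires cμ > λ ⇔ c > λ/μ.
λ/μ = 53.42/2.35 = 22.7319
Minimum integer c = ⌊22.7319⌋ + 1 = 23
Check: 23·2.35 = 54.05 > 53.42, while 22·2.35 = 51.70 ≤ 53.42

Final: 23 servers


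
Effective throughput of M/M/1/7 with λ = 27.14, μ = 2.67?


ρ = 10.1648; P_K = (1−ρ)ρ^7/(1−ρ^8) = 0.901621
λ_eff = λ(1 − P_K) = 27.14·(1 − 0.901621) = 27.14·0.098379 = 2.6700 /hr

Final: 2.6700 /hr


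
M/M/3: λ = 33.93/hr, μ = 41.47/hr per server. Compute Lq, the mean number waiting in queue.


a = λ/μ = 0.8182; ρ = a/3 = 0.2727
P₀ = 0.438903
Lq = P₀·a^c·ρ / (c!·(1−ρ)²) = 0.438903·0.54771·0.2727/(6·0.52893)
= 0.02066

Final: 0.02066


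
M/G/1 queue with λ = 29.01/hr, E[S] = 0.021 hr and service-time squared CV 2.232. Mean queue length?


ρ = λ·E[S] = 29.01·0.021 = 0.6092
Lq = ρ²(1+C_s²)/(2(1−ρ)) = 0.3711·(1+2.232)/(2·0.3908)
= 0.3711·3.2320/0.7816 = 1.53473

Final: 1.53473


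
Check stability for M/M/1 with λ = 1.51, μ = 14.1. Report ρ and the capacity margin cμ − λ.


Total capacity cμ = 1·14.1 = 14.10/hr
ρ = λ/(cμ) = 1.51/14.10 = 0.1071
Stable ⇔ ρ < 1: YES
Spare capacity = cμ − λ = 14.10 − 1.51 = 12.59/hr

Final: ρ = 0.1071; stable; margin = 12.59/hr


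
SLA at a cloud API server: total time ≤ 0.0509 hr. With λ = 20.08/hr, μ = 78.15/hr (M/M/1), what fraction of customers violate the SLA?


W ~ Exponential(μ−λ) for M/M/1.
μ − λ = 78.15 − 20.08 = 58.0700
P(W > t) = e^{−(μ−λ)t} = e^{−2.9558} = 0.052039

Final: 0.052039


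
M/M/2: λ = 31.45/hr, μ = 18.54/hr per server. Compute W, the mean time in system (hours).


a = 1.6963; ρ = 0.8482; P₀ = 0.082154
Lq = P₀·a^c·ρ/(c!(1−ρ)²) = 4.34874
Wq = Lq/λ = 4.34874/31.45 = 0.13827 hr
W = Wq + 1/μ = 0.13827 + 0.05394 = 0.19221 hr

Final: 0.19221 hr


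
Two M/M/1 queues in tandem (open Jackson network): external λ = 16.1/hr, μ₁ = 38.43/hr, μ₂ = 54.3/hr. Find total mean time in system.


Each node sees arrival rate λ = 16.1/hr (tandem ⇒ throughput preserved).
W₁ = 1/(μ₁−λ) = 1/(38.43−16.1) = 0.04478 hr
W₂ = 1/(μ₂−λ) = 1/(54.3−16.1) = 0.02618 hr
W_total = W₁ + W₂ = 0.04478 + 0.02618 = 0.07096 hr

Final: 0.07096 hr


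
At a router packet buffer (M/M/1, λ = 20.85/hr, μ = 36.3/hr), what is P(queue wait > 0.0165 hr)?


ρ = 20.85/36.3 = 0.5744
P(Wq > t) = ρ·e^{−(μ−λ)t} = 0.5744·e^{−0.2549}
= 0.5744·0.774975 = 0.445130

Final: 0.445130


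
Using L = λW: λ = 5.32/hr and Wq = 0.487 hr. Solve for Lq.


Lq = λWq = 5.32·0.487 = 2.5908

Final: 2.5908


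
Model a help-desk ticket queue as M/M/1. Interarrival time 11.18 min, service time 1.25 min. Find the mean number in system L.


λ = 60/11.18 = 5.3667 /hr
μ = 60/1.25 = 48.0000 /hr
ρ = λ/μ = 5.3667/48.0000 = 0.1118
L = ρ/(1−ρ) = 0.1118/0.8882 = 0.1259

Final: 0.1259


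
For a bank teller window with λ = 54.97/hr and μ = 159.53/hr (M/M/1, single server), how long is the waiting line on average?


ρ = 54.97/159.53 = 0.3446
Lq = ρ²/(1−ρ) = 0.1187/0.6554 = 0.1812

Final: 0.1812


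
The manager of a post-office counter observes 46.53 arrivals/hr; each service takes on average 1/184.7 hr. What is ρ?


ρ = λ/μ = 46.53/184.7 = 0.2519

Final: 0.2519


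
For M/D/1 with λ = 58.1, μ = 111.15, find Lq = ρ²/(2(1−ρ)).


ρ = 58.1/111.15 = 0.5227
M/D/1: Lq = ρ²/(2(1−ρ)) = 0.2732/(2·0.4773) = 0.28624

Final: 0.28624


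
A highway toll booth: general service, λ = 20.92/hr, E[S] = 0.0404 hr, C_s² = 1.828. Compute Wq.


ρ = λ·E[S] = 20.92·0.0404 = 0.8452
E[S²] = E[S]²(1+C_s²) = 0.0404²·(1+1.828) = 0.004616
Wq = λ·E[S²]/(2(1−ρ)) = 20.92·0.004616/(2·0.1548) = 0.31183 hr

Final: 0.31183 hr


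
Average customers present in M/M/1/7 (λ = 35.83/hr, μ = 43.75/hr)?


ρ = 35.83/43.75 = 0.8190
L = ρ[1 − (K+1)ρ^K + Kρ^(K+1)] / [(1−ρ)(1−ρ^(K+1))]
Numerator: 0.8190·(1 − 8·0.247105 + 7·0.202372) = 0.360154
Denominator: (0.1810)·(0.797628) = 0.144393
L = 0.360154/0.144393 = 2.4943

Final: 2.4943


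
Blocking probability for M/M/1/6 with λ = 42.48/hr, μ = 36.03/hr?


ρ = λ/μ = 42.48/36.03 = 1.1790
P_K = (1−ρ)ρ^K/(1−ρ^(K+1)) = (-0.1790·2.686096)/(1 − 3.166954)
= -0.480858/-2.166954 = 0.221905

Final: 0.221905


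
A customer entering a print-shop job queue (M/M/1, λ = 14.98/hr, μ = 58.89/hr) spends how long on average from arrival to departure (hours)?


W = 1/(μ−λ) = 1/(58.89 − 14.98) = 1/43.91 = 0.02277 hr

Final: 0.02277 hr


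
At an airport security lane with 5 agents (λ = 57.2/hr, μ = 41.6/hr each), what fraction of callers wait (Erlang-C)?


a = λ/μ = 1.3750; ρ = a/5 = 0.2750
P₀ = 0.252588 (from M/M/c formula)
C(c,a) = [a^c/(c!(1−ρ))]·P₀ = [4.91489/(120·0.7250)]·0.252588
= 0.05649·0.252588 = 0.014269

Final: 0.014269


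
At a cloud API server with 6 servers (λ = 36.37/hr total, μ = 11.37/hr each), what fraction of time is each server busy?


ρ = λ/(cμ) = 36.37/(6·11.37) = 36.37/68.22 = 0.5331

Final: 0.5331


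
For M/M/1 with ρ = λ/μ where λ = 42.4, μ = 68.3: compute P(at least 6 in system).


ρ = 42.4/68.3 = 0.6208
P(N ≥ n) = ρ^n = 0.6208^6 = 0.057236

Final: 0.057236


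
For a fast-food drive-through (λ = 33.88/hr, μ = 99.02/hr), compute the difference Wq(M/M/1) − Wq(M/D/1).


ρ = 33.88/99.02 = 0.3422
Wq(M/M/1) = ρ/(μ−λ) = 0.3422/65.14 = 0.005253 hr
Wq(M/D/1) = ρ/(2(μ−λ)) = 0.002626 hr
Savings = 0.005253 − 0.002626 = 0.002626 hr

Final: 0.002626 hr


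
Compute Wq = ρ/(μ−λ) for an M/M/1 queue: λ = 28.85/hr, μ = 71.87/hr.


ρ = 28.85/71.87 = 0.4014
Wq = ρ/(μ−λ) = 0.4014/(71.87 − 28.85) = 0.4014/43.02 = 0.009331 hr

Final: 0.009331 hr


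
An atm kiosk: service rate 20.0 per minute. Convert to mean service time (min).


Mean service time = 1/μ = 1/20.0 minute = 0.05000 minute
In minutes: 0.05000 × 1 = 0.05000 min

Final: 0.05000 min


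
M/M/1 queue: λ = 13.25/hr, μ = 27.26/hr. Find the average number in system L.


ρ = λ/μ = 13.25/27.26 = 0.4861
L = ρ/(1−ρ) = 0.4861/(1 − 0.4861) = 0.4861/0.5139 = 0.9458

Final: 0.9458


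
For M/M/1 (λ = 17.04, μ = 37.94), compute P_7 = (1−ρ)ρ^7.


ρ = 17.04/37.94 = 0.4491
P_n = (1−ρ)·ρ^n = (1 − 0.4491)·0.4491^7 = 0.5509·0.003686 = 0.002031

Final: 0.002031


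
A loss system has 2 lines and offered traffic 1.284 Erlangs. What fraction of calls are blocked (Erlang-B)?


B(c,a) = (a^c/c!) / Σ_{k=0}^{c} a^k/k!
a^2/2! = 0.824328
Σ terms (k=0..2): 1.00000 + 1.28400 + 0.82433 = 3.108328
B = 0.824328/3.108328 = 0.265200

Final: 0.265200


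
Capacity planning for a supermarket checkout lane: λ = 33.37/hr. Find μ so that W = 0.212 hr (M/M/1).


W = 1/(μ−λ) ⇒ μ − λ = 1/W = 1/0.212 = 4.7170
μ = λ + 1/W = 33.37 + 4.7170 = 38.0870 per hr

Final: 38.0870 /hr


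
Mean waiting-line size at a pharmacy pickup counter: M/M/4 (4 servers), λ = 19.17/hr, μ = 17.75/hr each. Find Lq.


a = λ/μ = 1.0800; ρ = a/4 = 0.2700
P₀ = 0.338891
Lq = P₀·a^c·ρ / (c!·(1−ρ)²) = 0.338891·1.36049·0.2700/(24·0.53290)
= 0.009733

Final: 0.009733


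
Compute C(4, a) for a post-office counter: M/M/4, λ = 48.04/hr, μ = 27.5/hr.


a = λ/μ = 1.7469; ρ = a/4 = 0.4367
P₀ = 0.170936 (from M/M/c formula)
C(c,a) = [a^c/(c!(1−ρ))]·P₀ = [9.31282/(24·0.5633)]·0.170936
= 0.68889·0.170936 = 0.117756

Final: 0.117756


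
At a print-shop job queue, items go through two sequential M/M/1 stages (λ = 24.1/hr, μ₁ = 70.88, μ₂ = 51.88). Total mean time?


Each node sees arrival rate λ = 24.1/hr (tandem ⇒ throughput preserved).
W₁ = 1/(μ₁−λ) = 1/(70.88−24.1) = 0.02138 hr
W₂ = 1/(μ₂−λ) = 1/(51.88−24.1) = 0.03600 hr
W_total = W₁ + W₂ = 0.02138 + 0.03600 = 0.05737 hr

Final: 0.05737 hr


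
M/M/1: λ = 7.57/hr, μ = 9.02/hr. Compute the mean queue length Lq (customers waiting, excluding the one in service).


ρ = 7.57/9.02 = 0.8392
Lq = ρ²/(1−ρ) = 0.7043/0.1608 = 4.3814

Final: 4.3814


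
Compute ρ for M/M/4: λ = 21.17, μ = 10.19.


ρ = λ/(cμ) = 21.17/(4·10.19) = 21.17/40.76 = 0.5194

Final: 0.5194


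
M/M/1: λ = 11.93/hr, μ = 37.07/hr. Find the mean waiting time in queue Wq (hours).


ρ = 11.93/37.07 = 0.3218
Wq = ρ/(μ−λ) = 0.3218/(37.07 − 11.93) = 0.3218/25.14 = 0.01280 hr

Final: 0.01280 hr


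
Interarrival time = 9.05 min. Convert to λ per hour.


λ = 1/(interarrival time) in consistent units.
1 hour = 60 min, so λ = 60/9.05 = 6.6298 per hour

Final: 6.6298 /hr


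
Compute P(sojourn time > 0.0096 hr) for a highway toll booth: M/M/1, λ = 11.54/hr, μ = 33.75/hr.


W ~ Exponential(μ−λ) for M/M/1.
μ − λ = 33.75 − 11.54 = 22.2100
P(W > t) = e^{−(μ−λ)t} = e^{−0.2132} = 0.807982

Final: 0.807982


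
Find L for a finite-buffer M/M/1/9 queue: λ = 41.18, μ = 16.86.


ρ = 41.18/16.86 = 2.4425
L = ρ[1 − (K+1)ρ^K + Kρ^(K+1)] / [(1−ρ)(1−ρ^(K+1))]
Numerator: 2.4425·(1 − 10·3093.562880 + 9·7555.926417) = 90539.112386
Denominator: (-1.4425)·(-7554.926417) = 10897.734903
L = 90539.112386/10897.734903 = 8.3081

Final: 8.3081


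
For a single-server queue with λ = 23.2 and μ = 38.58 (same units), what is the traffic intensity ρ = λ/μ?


ρ = λ/μ = 23.2/38.58 = 0.6013

Final: 0.6013


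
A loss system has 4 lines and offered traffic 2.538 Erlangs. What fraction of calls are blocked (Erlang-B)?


B(c,a) = (a^c/c!) / Σ_{k=0}^{c} a^k/k!
a^4/4! = 1.728842
Σ terms (k=0..4): 1.00000 + 2.53800 + 3.22072 + 2.72473 + 1.72884 = 11.212295
B = 1.728842/11.212295 = 0.154192

Final: 0.154192


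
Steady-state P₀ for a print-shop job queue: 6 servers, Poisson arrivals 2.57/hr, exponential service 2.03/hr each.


a = λ/μ = 2.57/2.03 = 1.2660; ρ = a/c = 0.2110
Σ_{k=0}^{5} a^k/k! (terms k=0..5) = 1.00000 + 1.26601 + 0.80139 + 0.33819 + 0.10704 + 0.02710 = 3.53973
Tail: a^6/(6!(1−ρ)) = 4.11739/(720·0.7890) = 0.007248
P₀ = 1/(3.53973 + 0.007248) = 1/3.54698 = 0.281930

Final: 0.281930


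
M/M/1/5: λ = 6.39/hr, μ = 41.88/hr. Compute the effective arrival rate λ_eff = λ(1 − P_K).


ρ = 0.1526; P_K = (1−ρ)ρ^5/(1−ρ^6) = 0.00007008
λ_eff = λ(1 − P_K) = 6.39·(1 − 0.00007008) = 6.39·0.999930 = 6.3896 /hr

Final: 6.3896 /hr


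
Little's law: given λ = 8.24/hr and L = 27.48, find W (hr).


W = L/λ = 27.48/8.24 = 3.3350 hr

Final: 3.3350 hr


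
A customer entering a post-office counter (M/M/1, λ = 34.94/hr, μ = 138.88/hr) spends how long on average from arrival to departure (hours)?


W = 1/(μ−λ) = 1/(138.88 − 34.94) = 1/103.94 = 0.009621 hr

Final: 0.009621 hr


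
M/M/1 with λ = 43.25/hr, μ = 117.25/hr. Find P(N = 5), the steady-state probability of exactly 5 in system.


ρ = 43.25/117.25 = 0.3689
P_n = (1−ρ)·ρ^n = (1 − 0.3689)·0.3689^5 = 0.6311·0.006829 = 0.004310

Final: 0.004310


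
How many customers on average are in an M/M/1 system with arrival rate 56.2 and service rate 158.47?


ρ = λ/μ = 56.2/158.47 = 0.3546
L = ρ/(1−ρ) = 0.3546/(1 − 0.3546) = 0.3546/0.6454 = 0.5495

Final: 0.5495


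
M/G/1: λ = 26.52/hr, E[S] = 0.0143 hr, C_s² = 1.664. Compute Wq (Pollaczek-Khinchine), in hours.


ρ = λ·E[S] = 26.52·0.0143 = 0.3792
E[S²] = E[S]²(1+C_s²) = 0.0143²·(1+1.664) = 0.0005448
Wq = λ·E[S²]/(2(1−ρ)) = 26.52·0.0005448/(2·0.6208) = 0.01164 hr

Final: 0.01164 hr


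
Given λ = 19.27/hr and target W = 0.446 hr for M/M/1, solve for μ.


W = 1/(μ−λ) ⇒ μ − λ = 1/W = 1/0.446 = 2.2422
μ = λ + 1/W = 19.27 + 2.2422 = 21.5122 per hr

Final: 21.5122 /hr


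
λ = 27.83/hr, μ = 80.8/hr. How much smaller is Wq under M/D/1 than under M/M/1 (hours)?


ρ = 27.83/80.8 = 0.3444
Wq(M/M/1) = ρ/(μ−λ) = 0.3444/52.97 = 0.006502 hr
Wq(M/D/1) = ρ/(2(μ−λ)) = 0.003251 hr
Savings = 0.006502 − 0.003251 = 0.003251 hr

Final: 0.003251 hr


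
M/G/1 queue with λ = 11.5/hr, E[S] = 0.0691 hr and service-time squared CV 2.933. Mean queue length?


ρ = λ·E[S] = 11.5·0.0691 = 0.7946
Lq = ρ²(1+C_s²)/(2(1−ρ)) = 0.6315·(1+2.933)/(2·0.2054)
= 0.6315·3.9330/0.4107 = 6.04715

Final: 6.04715


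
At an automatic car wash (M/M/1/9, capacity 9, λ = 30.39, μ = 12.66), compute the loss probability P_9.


ρ = λ/μ = 30.39/12.66 = 2.4005
P_K = (1−ρ)ρ^K/(1−ρ^(K+1)) = (-1.4005·2646.506406)/(1 − 6352.869643)
= -3706.363237/-6351.869643 = 0.583507

Final: 0.583507


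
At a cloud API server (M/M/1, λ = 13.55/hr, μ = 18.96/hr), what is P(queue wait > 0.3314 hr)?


ρ = 13.55/18.96 = 0.7147
P(Wq > t) = ρ·e^{−(μ−λ)t} = 0.7147·e^{−1.7929}
= 0.7147·0.166481 = 0.118978

Final: 0.118978


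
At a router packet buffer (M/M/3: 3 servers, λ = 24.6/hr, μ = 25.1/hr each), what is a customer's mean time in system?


a = 0.9801; ρ = 0.3267; P₀ = 0.371279
Lq = P₀·a^c·ρ/(c!(1−ρ)²) = 0.04198
Wq = Lq/λ = 0.04198/24.6 = 0.001707 hr
W = Wq + 1/μ = 0.001707 + 0.03984 = 0.04155 hr

Final: 0.04155 hr


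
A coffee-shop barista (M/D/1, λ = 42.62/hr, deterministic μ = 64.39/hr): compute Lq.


ρ = 42.62/64.39 = 0.6619
M/D/1: Lq = ρ²/(2(1−ρ)) = 0.4381/(2·0.3381) = 0.64792

Final: 0.64792


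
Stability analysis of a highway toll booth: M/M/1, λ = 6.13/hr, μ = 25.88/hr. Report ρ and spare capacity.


Total capacity cμ = 1·25.88 = 25.88/hr
ρ = λ/(cμ) = 6.13/25.88 = 0.2369
Stable ⇔ ρ < 1: YES
Spare capacity = cμ − λ = 25.88 − 6.13 = 19.75/hr

Final: ρ = 0.2369; stable; margin = 19.75/hr


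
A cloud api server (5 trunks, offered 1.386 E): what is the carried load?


B(5,1.386) = 0.010691 (Erlang-B)
Carried load = a(1 − B) = 1.386·(1 − 0.010691) = 1.386·0.989309 = 1.3712 E

Final: 1.3712 Erlangs


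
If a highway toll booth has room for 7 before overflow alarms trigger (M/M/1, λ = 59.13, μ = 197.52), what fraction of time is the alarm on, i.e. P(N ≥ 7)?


ρ = 59.13/197.52 = 0.2994
P(N ≥ n) = ρ^n = 0.2994^7 = 0.0002155

Final: 0.0002155


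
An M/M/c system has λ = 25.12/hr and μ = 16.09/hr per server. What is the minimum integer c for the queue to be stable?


Stability requires cμ > λ ⇔ c > λ/μ.
λ/μ = 25.12/16.09 = 1.5612
Minimum integer c = ⌊1.5612⌋ + 1 = 2
Check: 2·16.09 = 32.18 > 25.12, while 1·16.09 = 16.09 ≤ 25.12

Final: 2 servers


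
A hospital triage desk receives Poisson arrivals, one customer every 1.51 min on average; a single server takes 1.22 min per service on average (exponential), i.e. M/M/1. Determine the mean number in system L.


λ = 60/1.51 = 39.7351 /hr
μ = 60/1.22 = 49.1803 /hr
ρ = λ/μ = 39.7351/49.1803 = 0.8079
L = ρ/(1−ρ) = 0.8079/0.1921 = 4.2069

Final: 4.2069


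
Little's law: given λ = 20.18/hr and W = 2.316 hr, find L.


L = λW = 20.18·2.316 = 46.7369

Final: 46.7369


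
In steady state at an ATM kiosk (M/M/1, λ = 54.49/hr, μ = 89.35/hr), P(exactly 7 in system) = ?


ρ = 54.49/89.35 = 0.6098
P_n = (1−ρ)·ρ^n = (1 − 0.6098)·0.6098^7 = 0.3902·0.031373 = 0.012240

Final: 0.012240


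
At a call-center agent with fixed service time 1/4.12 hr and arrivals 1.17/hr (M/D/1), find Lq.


ρ = 1.17/4.12 = 0.2840
M/D/1: Lq = ρ²/(2(1−ρ)) = 0.08064/(2·0.7160) = 0.05631

Final: 0.05631


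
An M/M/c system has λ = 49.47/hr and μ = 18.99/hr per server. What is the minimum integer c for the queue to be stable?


Stability requires cμ > λ ⇔ c > λ/μ.
λ/μ = 49.47/18.99 = 2.6051
Minimum integer c = ⌊2.6051⌋ + 1 = 3
Check: 3·18.99 = 56.97 > 49.47, while 2·18.99 = 37.98 ≤ 49.47

Final: 3 servers


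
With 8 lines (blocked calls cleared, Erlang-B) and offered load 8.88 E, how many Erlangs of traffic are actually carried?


B(8,8.88) = 0.282948 (Erlang-B)
Carried load = a(1 − B) = 8.88·(1 − 0.282948) = 8.88·0.717052 = 6.3674 E

Final: 6.3674 Erlangs


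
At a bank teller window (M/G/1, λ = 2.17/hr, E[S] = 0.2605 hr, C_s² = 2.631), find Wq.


ρ = λ·E[S] = 2.17·0.2605 = 0.5653
E[S²] = E[S]²(1+C_s²) = 0.2605²·(1+2.631) = 0.246401
Wq = λ·E[S²]/(2(1−ρ)) = 2.17·0.246401/(2·0.4347) = 0.61499 hr

Final: 0.61499 hr


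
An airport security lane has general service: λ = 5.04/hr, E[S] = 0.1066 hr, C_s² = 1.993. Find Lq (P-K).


ρ = λ·E[S] = 5.04·0.1066 = 0.5373
Lq = ρ²(1+C_s²)/(2(1−ρ)) = 0.2887·(1+1.993)/(2·0.4627)
= 0.2887·2.9930/0.9255 = 0.93351

Final: 0.93351


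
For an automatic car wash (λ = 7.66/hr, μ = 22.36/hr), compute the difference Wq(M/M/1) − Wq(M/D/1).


ρ = 7.66/22.36 = 0.3426
Wq(M/M/1) = ρ/(μ−λ) = 0.3426/14.70 = 0.02330 hr
Wq(M/D/1) = ρ/(2(μ−λ)) = 0.01165 hr
Savings = 0.02330 − 0.01165 = 0.01165 hr

Final: 0.01165 hr


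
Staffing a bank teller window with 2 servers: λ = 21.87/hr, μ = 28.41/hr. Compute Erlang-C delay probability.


a = λ/μ = 0.7698; ρ = a/2 = 0.3849
P₀ = 0.444148 (from M/M/c formula)
C(c,a) = [a^c/(c!(1−ρ))]·P₀ = [0.59259/(2·0.6151)]·0.444148
= 0.48170·0.444148 = 0.213947

Final: 0.213947


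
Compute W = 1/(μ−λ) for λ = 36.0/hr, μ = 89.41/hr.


W = 1/(μ−λ) = 1/(89.41 − 36.0) = 1/53.41 = 0.01872 hr

Final: 0.01872 hr
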